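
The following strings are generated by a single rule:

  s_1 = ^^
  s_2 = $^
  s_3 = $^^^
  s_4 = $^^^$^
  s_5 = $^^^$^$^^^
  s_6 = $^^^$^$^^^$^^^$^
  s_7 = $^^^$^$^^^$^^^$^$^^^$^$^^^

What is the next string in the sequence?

$^^^$^$^^^$^^^$^$^^^$^$^^^$^^^$^$^^^$^^^$^

This is a Fibonacci-style word recurrence s(k) = s(k−1)·s(k−2): e.g. $^·^^ = $^^^.
Continuing: $^^^$^$^^^$^^^$^$^^^$^$^^^ · $^^^$^$^^^$^^^$^ gives term 8.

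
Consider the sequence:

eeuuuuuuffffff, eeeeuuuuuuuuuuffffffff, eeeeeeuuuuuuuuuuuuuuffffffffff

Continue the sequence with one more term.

Reading off run lengths: e runs 2, 4, 6; u runs 6, 10, 14; f runs 6, 8, 10 — each is linear in n, where the shown terms are n = 2, 3, 4.
Setting n = 5 gives 8, 18, 12 characters in each block.

eeeeeeeeuuuuuuuuuuuuuuuuuuffffffffffff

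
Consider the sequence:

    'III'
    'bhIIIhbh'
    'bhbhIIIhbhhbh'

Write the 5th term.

s(k+1) = bh·s(k)·hbh, so each term gains bh as a prefix and hbh as a suffix.
From bhbhIIIhbhhbh, 2 further steps: bhbhIIIhbhhbh → bhbhbhIIIhbhhbhhbh → (answer).

bhbhbhbhIIIhbhhbhhbhhbh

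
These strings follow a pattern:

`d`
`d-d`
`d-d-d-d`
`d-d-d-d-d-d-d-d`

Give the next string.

Each string is two copies of the previous one joined by '-'.
So the next term is two copies of d-d-d-d-d-d-d-d with '-' between the halves.

d-d-d-d-d-d-d-d-d-d-d-d-d-d-d-d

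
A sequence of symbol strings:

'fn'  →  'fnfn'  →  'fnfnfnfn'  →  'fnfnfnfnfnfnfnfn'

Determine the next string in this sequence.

Each string is two copies of the previous one concatenated.
So the next term is two copies of fnfnfnfnfnfnfnfn.

fnfnfnfnfnfnfnfnfnfnfnfnfnfnfnfn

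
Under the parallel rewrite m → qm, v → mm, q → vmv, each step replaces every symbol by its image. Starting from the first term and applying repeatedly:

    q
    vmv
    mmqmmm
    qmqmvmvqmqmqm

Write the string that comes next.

Applying the rule to each of the 13 symbols of qmqmvmvqmqmqm gives the pieces vmv qm vmv qm mm qm mm vmv qm vmv qm vmv qm, which concatenate to the answer.

vmvqmvmvqmmmqmmmvmvqmvmvqmvmvqm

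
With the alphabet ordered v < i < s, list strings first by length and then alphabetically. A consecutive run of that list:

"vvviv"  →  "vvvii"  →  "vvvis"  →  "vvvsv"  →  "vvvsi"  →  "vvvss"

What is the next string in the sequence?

vvivv

Find the rightmost character of vvvss below s, bump it to the next letter, and reset everything to its right to v.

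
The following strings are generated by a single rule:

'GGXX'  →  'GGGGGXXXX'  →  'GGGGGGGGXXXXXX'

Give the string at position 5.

Term n consists of 3n-1 G's, followed by 2n X's (n = 1, 2, …).
Setting n = 5 gives 14, 10 characters in each block.

GGGGGGGGGGGGGGXXXXXXXXXX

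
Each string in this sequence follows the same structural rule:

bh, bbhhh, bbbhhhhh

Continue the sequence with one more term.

bbbbhhhhhhh

Term n consists of n b's, followed by 2n-1 h's (n = 1, 2, …).
For the next term, n = 4, so the run lengths are 4, 7.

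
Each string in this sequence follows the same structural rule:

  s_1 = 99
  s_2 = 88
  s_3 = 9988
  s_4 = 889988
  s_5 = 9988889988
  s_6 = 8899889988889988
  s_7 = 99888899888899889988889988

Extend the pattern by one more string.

From term 3 onward, concatenate the second-to-last term with the last: 99·88 = 9988, 88·9988 = 889988, …
So term 8 is 8899889988889988·99888899888899889988889988.

889988998888998899888899888899889988889988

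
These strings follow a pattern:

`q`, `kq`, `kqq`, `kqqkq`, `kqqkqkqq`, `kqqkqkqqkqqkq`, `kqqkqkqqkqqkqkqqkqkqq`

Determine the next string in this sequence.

kqqkqkqqkqqkqkqqkqkqqkqqkqkqqkqqkq

From term 3 onward, concatenate the last term with the second-to-last: kq·q = kqq, kqq·kq = kqqkq, …
So term 8 is kqqkqkqqkqqkqkqqkqkqq·kqqkqkqqkqqkq.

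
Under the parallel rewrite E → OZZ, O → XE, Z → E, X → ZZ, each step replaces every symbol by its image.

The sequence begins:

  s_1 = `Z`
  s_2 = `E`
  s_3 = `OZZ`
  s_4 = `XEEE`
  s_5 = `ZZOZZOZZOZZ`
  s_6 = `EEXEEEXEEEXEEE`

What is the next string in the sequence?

OZZOZZZZOZZOZZOZZZZOZZOZZOZZZZOZZOZZOZZ

φ(EEXEEEXEEEXEEE) expands symbol-by-symbol to OZZ OZZ ZZ OZZ OZZ OZZ ZZ OZZ OZZ OZZ ZZ OZZ OZZ OZZ; joining the 14 pieces gives the next term.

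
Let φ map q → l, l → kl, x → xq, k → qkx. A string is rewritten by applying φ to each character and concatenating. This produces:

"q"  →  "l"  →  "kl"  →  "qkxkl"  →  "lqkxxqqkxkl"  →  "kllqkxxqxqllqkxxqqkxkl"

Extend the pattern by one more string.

qkxklkllqkxxqxqlxqlklkllqkxxqxqllqkxxqqkxkl

Replace each of the 22 characters of kllqkxxqxqllqkxxqqkxkl in place — qkx kl kl l qkx xq xq l xq l kl kl l qkx xq xq l l qkx xq qkx kl — and concatenate.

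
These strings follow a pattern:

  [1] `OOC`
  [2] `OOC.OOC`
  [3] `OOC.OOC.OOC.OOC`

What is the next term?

Every step duplicates the string with '.' between the halves.
Doubling OOC.OOC.OOC.OOC with '.' between the halves:

OOC.OOC.OOC.OOC.OOC.OOC.OOC.OOC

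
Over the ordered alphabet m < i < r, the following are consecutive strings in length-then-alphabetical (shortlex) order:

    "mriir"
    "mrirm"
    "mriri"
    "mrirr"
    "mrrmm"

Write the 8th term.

mrrim

Advancing 3 positions from mrrmm through mrrmm → mrrmi → mrrmr reaches term 8.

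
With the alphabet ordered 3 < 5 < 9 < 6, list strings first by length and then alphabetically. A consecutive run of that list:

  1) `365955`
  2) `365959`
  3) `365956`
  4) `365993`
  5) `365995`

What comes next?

Treat 365995 as a base-4 numeral over the given alphabet and add one, carrying through any trailing 6's.

365999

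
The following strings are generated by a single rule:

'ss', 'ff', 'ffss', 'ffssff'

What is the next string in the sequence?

ffssffffss

Each term (from the third on) is the previous term followed by the one before it: term 3 = ff·ss = ffss.
The next term joins ffssff and ffss.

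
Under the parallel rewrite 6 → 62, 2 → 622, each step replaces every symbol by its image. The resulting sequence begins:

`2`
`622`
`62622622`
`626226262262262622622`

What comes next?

Rewriting the 21 symbols of 626226262262262622622 one by one yields 62 622 62 622 622 62 622 62 622 622 62 622 622 62 622 62 622 622 62 622 622; concatenated:

6262262622622626226262262262622622626226262262262622622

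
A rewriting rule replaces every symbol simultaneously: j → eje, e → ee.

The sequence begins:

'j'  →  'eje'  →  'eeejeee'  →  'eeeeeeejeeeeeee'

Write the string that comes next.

Applying the rule to each of the 15 symbols of eeeeeeejeeeeeee gives the pieces ee ee ee ee ee ee ee eje ee ee ee ee ee ee ee, which concatenate to the answer.

eeeeeeeeeeeeeeejeeeeeeeeeeeeeee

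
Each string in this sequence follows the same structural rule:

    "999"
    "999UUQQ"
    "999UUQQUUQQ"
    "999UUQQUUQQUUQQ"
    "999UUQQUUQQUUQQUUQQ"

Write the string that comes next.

Every step adds UUQQ to the end: s(k+1) = s(k)·UUQQ.
So the next term is 999UUQQUUQQUUQQUUQQ·UUQQ.

999UUQQUUQQUUQQUUQQUUQQ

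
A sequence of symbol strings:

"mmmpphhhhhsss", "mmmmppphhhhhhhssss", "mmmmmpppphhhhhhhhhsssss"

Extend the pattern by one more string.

mmmmmmppppphhhhhhhhhhhssssss

Reading off run lengths: m runs 3, 4, 5; p runs 2, 3, 4; h runs 5, 7, 9; s runs 3, 4, 5 — each is linear in n, where the shown terms are n = 2, 3, 4.
At n = 5 the blocks have lengths 6, 5, 11, 6.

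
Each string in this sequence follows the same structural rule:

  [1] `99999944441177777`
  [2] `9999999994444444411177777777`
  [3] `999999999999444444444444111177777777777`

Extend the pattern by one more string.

Each string has the form 9^{3n+3} 4^{4n} 1^{n+1} 7^{3n+2} (n = 1, 2, …).
For the next term, n = 4, so the run lengths are 15, 16, 5, 14.

99999999999999944444444444444441111177777777777777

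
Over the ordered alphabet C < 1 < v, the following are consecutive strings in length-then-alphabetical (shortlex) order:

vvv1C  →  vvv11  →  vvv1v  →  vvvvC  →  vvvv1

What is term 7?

Continuing the enumeration 2 steps past vvvv1: vvvv1 → vvvvv → (answer).

CCCCCC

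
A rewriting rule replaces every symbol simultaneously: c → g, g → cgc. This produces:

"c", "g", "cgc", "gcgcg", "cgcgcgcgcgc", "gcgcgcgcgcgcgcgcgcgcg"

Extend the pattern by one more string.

Rewriting the 21 symbols of gcgcgcgcgcgcgcgcgcgcg one by one yields cgc g cgc g cgc g cgc g cgc g cgc g cgc g cgc g cgc g cgc g cgc; concatenated:

cgcgcgcgcgcgcgcgcgcgcgcgcgcgcgcgcgcgcgcgcgc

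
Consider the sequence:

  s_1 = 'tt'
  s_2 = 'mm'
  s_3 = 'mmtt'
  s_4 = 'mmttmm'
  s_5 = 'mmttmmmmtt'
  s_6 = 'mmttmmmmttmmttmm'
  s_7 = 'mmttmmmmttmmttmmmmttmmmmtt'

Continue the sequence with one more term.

mmttmmmmttmmttmmmmttmmmmttmmttmmmmttmmttmm

From term 3 onward, concatenate the last term with the second-to-last: mm·tt = mmtt, mmtt·mm = mmttmm, …
So term 8 is mmttmmmmttmmttmmmmttmmmmtt·mmttmmmmttmmttmm.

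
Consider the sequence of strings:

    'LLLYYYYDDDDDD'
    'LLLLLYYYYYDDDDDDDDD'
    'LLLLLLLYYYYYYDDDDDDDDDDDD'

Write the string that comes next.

Reading off run lengths: L runs 3, 5, 7; Y runs 4, 5, 6; D runs 6, 9, 12 — each is linear in n, where the shown terms are n = 2, 3, 4.
Setting n = 5 gives 9, 7, 15 characters in each block.

LLLLLLLLLYYYYYYYDDDDDDDDDDDDDDD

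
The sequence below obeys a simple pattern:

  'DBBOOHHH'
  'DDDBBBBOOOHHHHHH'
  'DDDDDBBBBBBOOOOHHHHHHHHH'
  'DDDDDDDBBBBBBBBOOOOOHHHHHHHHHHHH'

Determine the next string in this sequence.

The n-th term is 2n-1 D's then 2n B's then n+1 O's then 3n H's (n = 1, 2, …).
At n = 5 the blocks have lengths 9, 10, 6, 15.

DDDDDDDDDBBBBBBBBBBOOOOOOHHHHHHHHHHHHHHH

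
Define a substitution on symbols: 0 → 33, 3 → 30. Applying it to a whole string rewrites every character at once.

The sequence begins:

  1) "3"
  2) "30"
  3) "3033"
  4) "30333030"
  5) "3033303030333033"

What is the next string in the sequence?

Replace each of the 16 characters of 3033303030333033 in place — 30 33 30 30 30 33 30 33 30 33 30 30 30 33 30 30 — and concatenate.

30333030303330333033303030333030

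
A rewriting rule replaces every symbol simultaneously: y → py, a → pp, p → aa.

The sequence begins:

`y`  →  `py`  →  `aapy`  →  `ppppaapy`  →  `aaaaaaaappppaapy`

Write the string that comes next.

φ(aaaaaaaappppaapy) expands symbol-by-symbol to pp pp pp pp pp pp pp pp aa aa aa aa pp pp aa py; joining the 16 pieces gives the next term.

ppppppppppppppppaaaaaaaappppaapy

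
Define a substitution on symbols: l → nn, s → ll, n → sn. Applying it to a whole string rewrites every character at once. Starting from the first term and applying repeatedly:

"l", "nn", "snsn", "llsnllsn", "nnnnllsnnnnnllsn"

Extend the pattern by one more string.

Rewriting the 16 symbols of nnnnllsnnnnnllsn one by one yields sn sn sn sn nn nn ll sn sn sn sn sn nn nn ll sn; concatenated:

snsnsnsnnnnnllsnsnsnsnsnnnnnllsn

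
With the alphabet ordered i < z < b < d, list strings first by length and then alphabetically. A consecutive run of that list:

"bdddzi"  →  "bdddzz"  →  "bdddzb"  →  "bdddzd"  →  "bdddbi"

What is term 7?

bdddbb

Stepping forward 2 times from bdddbi: bdddbi → bdddbz, then the target.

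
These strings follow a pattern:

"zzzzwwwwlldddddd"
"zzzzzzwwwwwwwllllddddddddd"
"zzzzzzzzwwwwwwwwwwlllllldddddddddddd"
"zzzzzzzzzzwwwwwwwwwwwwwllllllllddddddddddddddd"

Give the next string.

Each string has the form z^{2n} w^{3n-2} l^{2n-2} d^{3n}, where the shown terms are n = 2, 3, 4, 5.
For the next term, n = 6, so the run lengths are 12, 16, 10, 18.

zzzzzzzzzzzzwwwwwwwwwwwwwwwwlllllllllldddddddddddddddddd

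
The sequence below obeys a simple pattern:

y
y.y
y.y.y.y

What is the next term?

Each string is two copies of the previous one joined by '.'.
So the next term is two copies of y.y.y.y with '.' between the halves.

y.y.y.y.y.y.y.y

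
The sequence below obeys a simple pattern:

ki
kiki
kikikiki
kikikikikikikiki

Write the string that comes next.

kikikikikikikikikikikikikikikiki

Every step duplicates the string.
So the next term is two copies of kikikikikikikiki.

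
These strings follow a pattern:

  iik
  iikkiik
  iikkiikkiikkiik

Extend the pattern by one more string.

Each string is two copies of the previous one joined by 'k'.
Doubling iikkiikkiikkiik with 'k' between the halves:

iikkiikkiikkiikkiikkiikkiikkiik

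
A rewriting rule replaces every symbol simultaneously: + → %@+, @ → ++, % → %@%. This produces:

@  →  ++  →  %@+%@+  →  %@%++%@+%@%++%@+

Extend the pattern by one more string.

Replace each of the 16 characters of %@%++%@+%@%++%@+ in place — %@% ++ %@% %@+ %@+ %@% ++ %@+ %@% ++ %@% %@+ %@+ %@% ++ %@+ — and concatenate.

%@%++%@%%@+%@+%@%++%@+%@%++%@%%@+%@+%@%++%@+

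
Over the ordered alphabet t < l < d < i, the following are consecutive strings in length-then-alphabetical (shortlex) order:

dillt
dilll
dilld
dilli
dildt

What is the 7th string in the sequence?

dildd

Continuing the enumeration 2 steps past dildt: dildt → dildl → (answer).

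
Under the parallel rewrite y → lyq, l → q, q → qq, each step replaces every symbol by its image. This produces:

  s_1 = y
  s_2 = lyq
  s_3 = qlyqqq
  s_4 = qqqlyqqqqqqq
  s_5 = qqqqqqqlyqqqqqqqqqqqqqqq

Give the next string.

Replace each of the 24 characters of qqqqqqqlyqqqqqqqqqqqqqqq in place — qq qq qq qq qq qq qq q lyq qq qq qq qq qq qq qq qq qq qq qq qq qq qq qq — and concatenate.

qqqqqqqqqqqqqqqlyqqqqqqqqqqqqqqqqqqqqqqqqqqqqqqq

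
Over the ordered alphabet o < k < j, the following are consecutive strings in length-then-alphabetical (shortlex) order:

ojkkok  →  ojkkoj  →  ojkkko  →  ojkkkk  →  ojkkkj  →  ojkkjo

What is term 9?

Stepping forward 3 times from ojkkjo: ojkkjo → ojkkjk → ojkkjj, then the target.

ojkjoo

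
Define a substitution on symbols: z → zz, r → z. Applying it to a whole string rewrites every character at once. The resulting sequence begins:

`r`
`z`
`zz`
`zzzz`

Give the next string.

Rewriting each symbol of zzzz: z→zz, z→zz, z→zz, z→zz, which concatenates to zz zz zz zz.

zzzzzzzz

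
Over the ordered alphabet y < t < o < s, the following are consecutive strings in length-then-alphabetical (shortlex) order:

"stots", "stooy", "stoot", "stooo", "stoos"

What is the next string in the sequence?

stosy

Find the rightmost character of stoos below s, bump it to the next letter, and reset everything to its right to y.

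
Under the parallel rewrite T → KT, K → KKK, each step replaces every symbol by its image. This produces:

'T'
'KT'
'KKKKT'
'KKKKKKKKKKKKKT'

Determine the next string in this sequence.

KKKKKKKKKKKKKKKKKKKKKKKKKKKKKKKKKKKKKKKKT

Applying the rule to each of the 14 symbols of KKKKKKKKKKKKKT gives the pieces KKK KKK KKK KKK KKK KKK KKK KKK KKK KKK KKK KKK KKK KT, which concatenate to the answer.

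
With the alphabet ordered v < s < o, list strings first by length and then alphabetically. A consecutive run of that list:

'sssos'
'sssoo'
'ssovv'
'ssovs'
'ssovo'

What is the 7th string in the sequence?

Stepping forward 2 times from ssovo: ssovo → ssosv, then the target.

ssoss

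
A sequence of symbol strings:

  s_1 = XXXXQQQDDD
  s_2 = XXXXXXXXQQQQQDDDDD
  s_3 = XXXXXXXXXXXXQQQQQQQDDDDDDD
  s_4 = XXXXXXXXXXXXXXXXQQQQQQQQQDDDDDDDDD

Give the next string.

XXXXXXXXXXXXXXXXXXXXQQQQQQQQQQQDDDDDDDDDDD

The n-th term is 4n X's then 2n+1 Q's then 2n+1 D's (n = 1, 2, …).
For the next term, n = 5, so the run lengths are 20, 11, 11.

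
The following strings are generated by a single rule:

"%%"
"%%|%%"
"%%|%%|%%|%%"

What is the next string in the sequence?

Every step duplicates the string with '|' between the halves.
Doubling %%|%%|%%|%% with '|' between the halves:

%%|%%|%%|%%|%%|%%|%%|%%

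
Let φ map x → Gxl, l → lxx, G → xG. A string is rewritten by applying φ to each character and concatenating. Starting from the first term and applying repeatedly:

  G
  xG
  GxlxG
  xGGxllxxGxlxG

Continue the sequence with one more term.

GxlxGxGGxllxxlxxGxlGxlxGGxllxxGxlxG

Replace each of the 13 characters of xGGxllxxGxlxG in place — Gxl xG xG Gxl lxx lxx Gxl Gxl xG Gxl lxx Gxl xG — and concatenate.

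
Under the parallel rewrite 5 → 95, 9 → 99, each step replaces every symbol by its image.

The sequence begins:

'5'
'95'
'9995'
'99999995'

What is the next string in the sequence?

9999999999999995

Expanding 99999995: 9→99, 9→99, 9→99, 9→99, 9→99, 9→99, 9→99, 5→95. Concatenated: 99 99 99 99 99 99 99 95.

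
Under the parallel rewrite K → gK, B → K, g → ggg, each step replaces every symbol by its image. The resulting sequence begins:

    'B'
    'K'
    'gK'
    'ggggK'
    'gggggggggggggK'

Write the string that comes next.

ggggggggggggggggggggggggggggggggggggggggK

Applying the rule to each of the 14 symbols of gggggggggggggK gives the pieces ggg ggg ggg ggg ggg ggg ggg ggg ggg ggg ggg ggg ggg gK, which concatenate to the answer.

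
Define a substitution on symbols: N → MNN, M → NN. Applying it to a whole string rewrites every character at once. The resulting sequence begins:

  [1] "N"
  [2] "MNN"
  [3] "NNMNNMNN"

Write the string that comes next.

MNNMNNNNMNNMNNNNMNNMNN

Rewriting each symbol of NNMNNMNN: N→MNN, N→MNN, M→NN, N→MNN, N→MNN, M→NN, N→MNN, N→MNN, which concatenates to MNN MNN NN MNN MNN NN MNN MNN.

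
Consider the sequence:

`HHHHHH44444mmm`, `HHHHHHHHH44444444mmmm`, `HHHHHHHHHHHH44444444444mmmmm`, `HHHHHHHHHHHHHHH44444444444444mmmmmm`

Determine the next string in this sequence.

Reading off run lengths: H runs 6, 9, 12, 15; 4 runs 5, 8, 11, 14; m runs 3, 4, 5, 6 — each is linear in n, where the shown terms are n = 2, 3, 4, 5.
Setting n = 6 gives 18, 17, 7 characters in each block.

HHHHHHHHHHHHHHHHHH44444444444444444mmmmmmm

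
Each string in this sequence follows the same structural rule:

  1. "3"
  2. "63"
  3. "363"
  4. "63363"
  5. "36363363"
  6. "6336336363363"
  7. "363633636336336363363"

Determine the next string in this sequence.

This is a Fibonacci-style word recurrence s(k) = s(k−2)·s(k−1): e.g. 3·63 = 363.
Continuing: 6336336363363 · 363633636336336363363 gives term 8.

6336336363363363633636336336363363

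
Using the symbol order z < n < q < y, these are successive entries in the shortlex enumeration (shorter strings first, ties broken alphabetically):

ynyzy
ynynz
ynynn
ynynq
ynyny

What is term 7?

Continuing the enumeration 2 steps past ynyny: ynyny → ynyqz → (answer).

ynyqn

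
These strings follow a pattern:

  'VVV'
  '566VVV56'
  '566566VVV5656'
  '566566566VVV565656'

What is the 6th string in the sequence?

Every step adds 566 to the front and 56 to the end of the previous string.
From 566566566VVV565656, 2 further steps: 566566566VVV565656 → 566566566566VVV56565656 → (answer).

566566566566566VVV5656565656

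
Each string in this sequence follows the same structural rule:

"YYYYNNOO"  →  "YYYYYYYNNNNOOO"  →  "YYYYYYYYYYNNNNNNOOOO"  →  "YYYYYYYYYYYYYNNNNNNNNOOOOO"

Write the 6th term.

Each string has the form Y^{3n+1} N^{2n} O^{n+1} (n = 1, 2, …).
At n = 6 the blocks have lengths 19, 12, 7.

YYYYYYYYYYYYYYYYYYYNNNNNNNNNNNNOOOOOOO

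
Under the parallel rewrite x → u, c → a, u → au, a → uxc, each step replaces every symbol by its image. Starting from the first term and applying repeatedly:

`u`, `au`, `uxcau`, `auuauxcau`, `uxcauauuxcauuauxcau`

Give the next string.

Rewriting the 19 symbols of uxcauauuxcauuauxcau one by one yields au u a uxc au uxc au au u a uxc au au uxc au u a uxc au; concatenated:

auuauxcauuxcauauuauxcauauuxcauuauxcau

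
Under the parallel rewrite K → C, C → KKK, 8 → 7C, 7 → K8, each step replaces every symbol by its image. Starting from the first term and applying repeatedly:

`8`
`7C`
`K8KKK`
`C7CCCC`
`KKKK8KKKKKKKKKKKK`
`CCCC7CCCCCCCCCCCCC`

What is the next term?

Rewriting the 18 symbols of CCCC7CCCCCCCCCCCCC one by one yields KKK KKK KKK KKK K8 KKK KKK KKK KKK KKK KKK KKK KKK KKK KKK KKK KKK KKK; concatenated:

KKKKKKKKKKKKK8KKKKKKKKKKKKKKKKKKKKKKKKKKKKKKKKKKKKKKK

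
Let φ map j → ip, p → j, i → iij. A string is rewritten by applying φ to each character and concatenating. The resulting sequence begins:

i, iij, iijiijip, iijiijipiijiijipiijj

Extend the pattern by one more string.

iijiijipiijiijipiijjiijiijipiijiijipiijjiijiijipip

φ(iijiijipiijiijipiijj) expands symbol-by-symbol to iij iij ip iij iij ip iij j iij iij ip iij iij ip iij j iij iij ip ip; joining the 20 pieces gives the next term.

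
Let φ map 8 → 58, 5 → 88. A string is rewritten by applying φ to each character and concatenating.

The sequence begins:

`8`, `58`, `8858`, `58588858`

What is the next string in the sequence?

8858885858588858

Rewriting each symbol of 58588858: 5→88, 8→58, 5→88, 8→58, 8→58, 8→58, 5→88, 8→58, which concatenates to 88 58 88 58 58 58 88 58.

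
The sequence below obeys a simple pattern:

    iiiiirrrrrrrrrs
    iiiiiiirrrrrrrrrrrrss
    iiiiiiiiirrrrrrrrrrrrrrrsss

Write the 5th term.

Each string has the form i^{2n+1} r^{3n+3} s^{n-1}, where the shown terms are n = 2, 3, 4.
Setting n = 6 gives 13, 21, 5 characters in each block.

iiiiiiiiiiiiirrrrrrrrrrrrrrrrrrrrrsssss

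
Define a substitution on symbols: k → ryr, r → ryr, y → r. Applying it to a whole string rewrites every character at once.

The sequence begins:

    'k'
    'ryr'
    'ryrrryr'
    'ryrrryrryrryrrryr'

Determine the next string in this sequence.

ryrrryrryrryrrryrryrrryrryrrryrryrryrrryr

Replace each of the 17 characters of ryrrryrryrryrrryr in place — ryr r ryr ryr ryr r ryr ryr r ryr ryr r ryr ryr ryr r ryr — and concatenate.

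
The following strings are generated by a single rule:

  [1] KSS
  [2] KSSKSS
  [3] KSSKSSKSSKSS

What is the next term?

KSSKSSKSSKSSKSSKSSKSSKSS

Each string is two copies of the previous one concatenated.
One more doubling of KSSKSSKSSKSS gives the answer.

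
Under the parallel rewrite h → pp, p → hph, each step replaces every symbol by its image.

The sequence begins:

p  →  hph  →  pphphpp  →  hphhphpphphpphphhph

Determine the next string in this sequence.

pphphpppphphpphphhphpphphpphphhphpphphpppphphpp

φ(hphhphpphphpphphhph) expands symbol-by-symbol to pp hph pp pp hph pp hph hph pp hph pp hph hph pp hph pp pp hph pp; joining the 19 pieces gives the next term.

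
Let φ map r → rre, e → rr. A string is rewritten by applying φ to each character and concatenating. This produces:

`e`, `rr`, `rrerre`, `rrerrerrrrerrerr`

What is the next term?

Rewriting the 16 symbols of rrerrerrrrerrerr one by one yields rre rre rr rre rre rr rre rre rre rre rr rre rre rr rre rre; concatenated:

rrerrerrrrerrerrrrerrerrerrerrrrerrerrrrerre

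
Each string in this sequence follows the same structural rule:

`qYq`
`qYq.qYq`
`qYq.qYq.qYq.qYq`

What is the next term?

qYq.qYq.qYq.qYq.qYq.qYq.qYq.qYq

Each string is two copies of the previous one joined by '.'.
One more doubling of qYq.qYq.qYq.qYq gives the answer.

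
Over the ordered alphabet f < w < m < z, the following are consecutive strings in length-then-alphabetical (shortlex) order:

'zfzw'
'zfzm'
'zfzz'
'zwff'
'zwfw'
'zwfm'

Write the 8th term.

zwwf

Continuing the enumeration 2 steps past zwfm: zwfm → zwfz → (answer).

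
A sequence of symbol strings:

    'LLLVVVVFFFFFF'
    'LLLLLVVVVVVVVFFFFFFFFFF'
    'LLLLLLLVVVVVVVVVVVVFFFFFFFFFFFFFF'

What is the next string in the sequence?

LLLLLLLLLVVVVVVVVVVVVVVVVFFFFFFFFFFFFFFFFFF

The n-th term is 2n+1 L's then 4n V's then 4n+2 F's (n = 1, 2, …).
For the next term, n = 4, so the run lengths are 9, 16, 18.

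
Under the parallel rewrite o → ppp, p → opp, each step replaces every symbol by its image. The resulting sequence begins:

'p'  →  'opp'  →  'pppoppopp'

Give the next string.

Apply φ to pppoppopp symbol by symbol: p→opp, p→opp, p→opp, o→ppp, p→opp, p→opp, o→ppp, p→opp, p→opp; joined: opp opp opp ppp opp opp ppp opp opp.

oppoppopppppoppopppppoppopp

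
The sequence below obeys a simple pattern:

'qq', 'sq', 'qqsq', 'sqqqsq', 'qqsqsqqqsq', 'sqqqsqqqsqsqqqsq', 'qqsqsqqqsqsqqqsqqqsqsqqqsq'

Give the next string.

sqqqsqqqsqsqqqsqqqsqsqqqsqsqqqsqqqsqsqqqsq

From term 3 onward, concatenate the second-to-last term with the last: qq·sq = qqsq, sq·qqsq = sqqqsq, …
The next term joins sqqqsqqqsqsqqqsq and qqsqsqqqsqsqqqsqqqsqsqqqsq.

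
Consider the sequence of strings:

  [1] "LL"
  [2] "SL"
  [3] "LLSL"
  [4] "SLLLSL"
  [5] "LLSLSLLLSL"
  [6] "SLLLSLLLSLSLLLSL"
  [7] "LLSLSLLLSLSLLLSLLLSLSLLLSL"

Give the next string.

This is a Fibonacci-style word recurrence s(k) = s(k−2)·s(k−1): e.g. LL·SL = LLSL.
Continuing: SLLLSLLLSLSLLLSL · LLSLSLLLSLSLLLSLLLSLSLLLSL gives term 8.

SLLLSLLLSLSLLLSLLLSLSLLLSLSLLLSLLLSLSLLLSL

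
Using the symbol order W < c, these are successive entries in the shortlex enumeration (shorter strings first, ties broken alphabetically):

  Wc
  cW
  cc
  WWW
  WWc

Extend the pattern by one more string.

Treat WWc as a base-2 numeral over the given alphabet and add one, carrying through any trailing c's.

WcW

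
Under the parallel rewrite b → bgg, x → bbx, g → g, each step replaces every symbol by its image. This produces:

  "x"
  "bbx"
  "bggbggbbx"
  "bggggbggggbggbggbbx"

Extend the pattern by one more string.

Applying the rule to each of the 19 symbols of bggggbggggbggbggbbx gives the pieces bgg g g g g bgg g g g g bgg g g bgg g g bgg bgg bbx, which concatenate to the answer.

bggggggbggggggbggggbggggbggbggbbx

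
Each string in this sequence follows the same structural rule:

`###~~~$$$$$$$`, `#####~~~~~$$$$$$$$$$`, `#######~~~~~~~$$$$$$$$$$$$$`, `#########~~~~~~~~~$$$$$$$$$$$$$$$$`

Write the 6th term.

Each string has the form #^{2n-1} ~^{2n-1} $^{3n+1}, where the shown terms are n = 2, 3, 4, 5.
Setting n = 7 gives 13, 13, 22 characters in each block.

#############~~~~~~~~~~~~~$$$$$$$$$$$$$$$$$$$$$$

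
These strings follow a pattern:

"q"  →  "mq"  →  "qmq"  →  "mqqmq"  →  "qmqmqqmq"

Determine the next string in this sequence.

mqqmqqmqmqqmq

This is a Fibonacci-style word recurrence s(k) = s(k−2)·s(k−1): e.g. q·mq = qmq.
Continuing: mqqmq · qmqmqqmq gives term 6.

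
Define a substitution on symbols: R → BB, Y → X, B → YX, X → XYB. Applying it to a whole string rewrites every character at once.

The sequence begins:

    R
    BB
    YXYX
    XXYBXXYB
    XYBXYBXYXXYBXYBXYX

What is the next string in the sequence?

Applying the rule to each of the 18 symbols of XYBXYBXYXXYBXYBXYX gives the pieces XYB X YX XYB X YX XYB X XYB XYB X YX XYB X YX XYB X XYB, which concatenate to the answer.

XYBXYXXYBXYXXYBXXYBXYBXYXXYBXYXXYBXXYB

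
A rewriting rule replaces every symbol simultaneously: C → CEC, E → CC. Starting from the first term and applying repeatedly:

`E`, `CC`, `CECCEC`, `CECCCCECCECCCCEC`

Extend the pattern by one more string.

φ(CECCCCECCECCCCEC) expands symbol-by-symbol to CEC CC CEC CEC CEC CEC CC CEC CEC CC CEC CEC CEC CEC CC CEC; joining the 16 pieces gives the next term.

CECCCCECCECCECCECCCCECCECCCCECCECCECCECCCCEC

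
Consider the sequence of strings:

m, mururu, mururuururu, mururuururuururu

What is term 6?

mururuururuururuururuururu

Each term is the previous one with ururu appended.
From mururuururuururu, 2 further steps: mururuururuururu → mururuururuururuururu → (answer).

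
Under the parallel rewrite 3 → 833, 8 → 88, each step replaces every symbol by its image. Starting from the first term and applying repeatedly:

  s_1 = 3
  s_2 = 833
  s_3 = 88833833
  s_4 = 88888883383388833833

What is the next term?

Rewriting the 20 symbols of 88888883383388833833 one by one yields 88 88 88 88 88 88 88 833 833 88 833 833 88 88 88 833 833 88 833 833; concatenated:

888888888888888338338883383388888883383388833833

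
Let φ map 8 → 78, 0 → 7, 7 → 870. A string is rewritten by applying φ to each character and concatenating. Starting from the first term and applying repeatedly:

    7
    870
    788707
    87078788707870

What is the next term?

Rewriting the 14 symbols of 87078788707870 one by one yields 78 870 7 870 78 870 78 78 870 7 870 78 870 7; concatenated:

7887078707887078788707870788707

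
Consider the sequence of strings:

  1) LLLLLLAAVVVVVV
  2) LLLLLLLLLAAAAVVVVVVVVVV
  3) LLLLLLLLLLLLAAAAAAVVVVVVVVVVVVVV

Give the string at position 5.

Reading off run lengths: L runs 6, 9, 12; A runs 2, 4, 6; V runs 6, 10, 14 — each is linear in n, where the shown terms are n = 2, 3, 4.
For term 5, n = 6, so the run lengths are 18, 10, 22.

LLLLLLLLLLLLLLLLLLAAAAAAAAAAVVVVVVVVVVVVVVVVVVVVVV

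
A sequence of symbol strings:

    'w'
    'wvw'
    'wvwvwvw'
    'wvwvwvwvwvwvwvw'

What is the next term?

Each string is two copies of the previous one joined by 'v'.
So the next term is two copies of wvwvwvwvwvwvwvw with 'v' between the halves.

wvwvwvwvwvwvwvwvwvwvwvwvwvwvwvw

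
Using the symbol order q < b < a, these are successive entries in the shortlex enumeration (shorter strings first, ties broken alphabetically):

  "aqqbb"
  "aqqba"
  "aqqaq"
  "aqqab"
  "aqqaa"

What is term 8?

Stepping forward 3 times from aqqaa: aqqaa → aqbqq → aqbqb, then the target.

aqbqa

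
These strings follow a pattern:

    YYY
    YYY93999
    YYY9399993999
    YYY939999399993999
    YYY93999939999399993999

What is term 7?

YYY939999399993999939999399993999

Every step adds 93999 to the end: s(k+1) = s(k)·93999.
From YYY93999939999399993999, 2 further steps: YYY93999939999399993999 → YYY9399993999939999399993999 → (answer).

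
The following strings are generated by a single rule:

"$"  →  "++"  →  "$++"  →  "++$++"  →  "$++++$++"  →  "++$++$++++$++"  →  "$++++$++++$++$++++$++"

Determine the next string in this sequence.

From term 3 onward, concatenate the second-to-last term with the last: $·++ = $++, ++·$++ = ++$++, …
The next term joins ++$++$++++$++ and $++++$++++$++$++++$++.

++$++$++++$++$++++$++++$++$++++$++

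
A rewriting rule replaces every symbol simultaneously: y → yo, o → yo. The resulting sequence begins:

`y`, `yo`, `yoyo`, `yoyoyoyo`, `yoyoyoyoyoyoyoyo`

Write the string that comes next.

Rewriting the 16 symbols of yoyoyoyoyoyoyoyo one by one yields yo yo yo yo yo yo yo yo yo yo yo yo yo yo yo yo; concatenated:

yoyoyoyoyoyoyoyoyoyoyoyoyoyoyoyo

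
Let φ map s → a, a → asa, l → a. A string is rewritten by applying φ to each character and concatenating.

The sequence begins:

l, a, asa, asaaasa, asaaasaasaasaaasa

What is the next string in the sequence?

asaaasaasaasaaasaasaaasaasaaasaasaasaaasa

Replace each of the 17 characters of asaaasaasaasaaasa in place — asa a asa asa asa a asa asa a asa asa a asa asa asa a asa — and concatenate.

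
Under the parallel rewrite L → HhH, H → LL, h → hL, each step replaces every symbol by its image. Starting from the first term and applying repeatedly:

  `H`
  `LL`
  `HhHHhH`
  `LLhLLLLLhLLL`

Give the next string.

Apply φ to LLhLLLLLhLLL symbol by symbol: L→HhH, L→HhH, h→hL, L→HhH, L→HhH, L→HhH, L→HhH, L→HhH, h→hL, L→HhH, L→HhH, L→HhH; joined: HhH HhH hL HhH HhH HhH HhH HhH hL HhH HhH HhH.

HhHHhHhLHhHHhHHhHHhHHhHhLHhHHhHHhH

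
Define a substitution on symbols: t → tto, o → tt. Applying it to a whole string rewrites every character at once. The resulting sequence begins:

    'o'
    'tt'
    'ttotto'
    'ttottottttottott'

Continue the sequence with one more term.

Rewriting the 16 symbols of ttottottttottott one by one yields tto tto tt tto tto tt tto tto tto tto tt tto tto tt tto tto; concatenated:

ttottottttottottttottottottottttottottttotto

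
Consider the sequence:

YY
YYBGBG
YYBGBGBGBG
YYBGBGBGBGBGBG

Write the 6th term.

Each term is the previous one with BGBG appended.
From YYBGBGBGBGBGBG, 2 further steps: YYBGBGBGBGBGBG → YYBGBGBGBGBGBGBGBG → (answer).

YYBGBGBGBGBGBGBGBGBGBG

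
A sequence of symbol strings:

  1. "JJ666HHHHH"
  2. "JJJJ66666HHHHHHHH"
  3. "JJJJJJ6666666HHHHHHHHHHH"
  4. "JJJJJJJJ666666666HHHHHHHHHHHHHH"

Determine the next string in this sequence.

Term n consists of 2n J's, followed by 2n+1 6's, followed by 3n+2 H's (n = 1, 2, …).
At n = 5 the blocks have lengths 10, 11, 17.

JJJJJJJJJJ66666666666HHHHHHHHHHHHHHHHH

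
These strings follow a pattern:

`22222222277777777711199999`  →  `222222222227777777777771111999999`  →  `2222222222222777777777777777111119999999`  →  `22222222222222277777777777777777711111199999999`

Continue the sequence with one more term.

The n-th term is 2n+3 2's then 3n 7's then n 1's then n+2 9's, where the shown terms are n = 3, 4, 5, 6.
Setting n = 7 gives 17, 21, 7, 9 characters in each block.

222222222222222227777777777777777777771111111999999999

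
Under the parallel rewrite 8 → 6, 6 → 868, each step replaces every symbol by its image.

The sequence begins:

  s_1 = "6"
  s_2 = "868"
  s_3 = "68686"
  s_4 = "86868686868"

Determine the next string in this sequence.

686868686868686868686

Expanding 86868686868: 8→6, 6→868, 8→6, 6→868, 8→6, 6→868, 8→6, 6→868, 8→6, 6→868, 8→6. Concatenated: 6 868 6 868 6 868 6 868 6 868 6.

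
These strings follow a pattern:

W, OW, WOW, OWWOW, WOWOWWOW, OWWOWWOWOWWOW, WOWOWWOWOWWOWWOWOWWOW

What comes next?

This is a Fibonacci-style word recurrence s(k) = s(k−2)·s(k−1): e.g. W·OW = WOW.
The next term joins OWWOWWOWOWWOW and WOWOWWOWOWWOWWOWOWWOW.

OWWOWWOWOWWOWWOWOWWOWOWWOWWOWOWWOW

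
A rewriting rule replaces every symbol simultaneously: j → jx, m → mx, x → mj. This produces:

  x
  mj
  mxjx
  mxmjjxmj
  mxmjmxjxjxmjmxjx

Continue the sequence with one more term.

Replace each of the 16 characters of mxmjmxjxjxmjmxjx in place — mx mj mx jx mx mj jx mj jx mj mx jx mx mj jx mj — and concatenate.

mxmjmxjxmxmjjxmjjxmjmxjxmxmjjxmj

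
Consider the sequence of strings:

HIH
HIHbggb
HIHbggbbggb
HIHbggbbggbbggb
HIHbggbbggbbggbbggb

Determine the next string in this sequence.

Every step adds bggb to the end: s(k+1) = s(k)·bggb.
One more step from HIHbggbbggbbggbbggb gives the answer.

HIHbggbbggbbggbbggbbggb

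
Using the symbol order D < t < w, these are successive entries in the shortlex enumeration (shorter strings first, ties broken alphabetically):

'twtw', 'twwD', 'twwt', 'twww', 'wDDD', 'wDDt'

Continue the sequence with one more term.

Treat wDDt as a base-3 numeral over the given alphabet and add one, carrying through any trailing w's.

wDDw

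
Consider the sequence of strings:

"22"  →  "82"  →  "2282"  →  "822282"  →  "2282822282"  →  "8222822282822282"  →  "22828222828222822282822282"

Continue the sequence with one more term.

From term 3 onward, concatenate the second-to-last term with the last: 22·82 = 2282, 82·2282 = 822282, …
Continuing: 8222822282822282 · 22828222828222822282822282 gives term 8.

822282228282228222828222828222822282822282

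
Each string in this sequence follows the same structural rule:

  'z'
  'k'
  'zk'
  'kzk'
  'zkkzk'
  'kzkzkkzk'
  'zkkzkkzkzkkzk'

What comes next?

From term 3 onward, concatenate the second-to-last term with the last: z·k = zk, k·zk = kzk, …
So term 8 is kzkzkkzk·zkkzkkzkzkkzk.

kzkzkkzkzkkzkkzkzkkzk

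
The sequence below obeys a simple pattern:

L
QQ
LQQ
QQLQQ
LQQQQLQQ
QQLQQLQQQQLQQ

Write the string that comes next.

From term 3 onward, concatenate the second-to-last term with the last: L·QQ = LQQ, QQ·LQQ = QQLQQ, …
Continuing: LQQQQLQQ · QQLQQLQQQQLQQ gives term 7.

LQQQQLQQQQLQQLQQQQLQQ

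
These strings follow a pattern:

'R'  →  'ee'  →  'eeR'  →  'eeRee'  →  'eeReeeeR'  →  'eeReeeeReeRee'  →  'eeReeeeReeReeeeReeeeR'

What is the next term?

From term 3 onward, concatenate the last term with the second-to-last: ee·R = eeR, eeR·ee = eeRee, …
Continuing: eeReeeeReeReeeeReeeeR · eeReeeeReeRee gives term 8.

eeReeeeReeReeeeReeeeReeReeeeReeRee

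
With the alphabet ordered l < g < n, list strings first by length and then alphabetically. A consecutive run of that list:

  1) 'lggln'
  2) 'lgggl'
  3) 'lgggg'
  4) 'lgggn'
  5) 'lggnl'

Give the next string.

Treat lggnl as a base-3 numeral over the given alphabet and add one, carrying through any trailing n's.

lggng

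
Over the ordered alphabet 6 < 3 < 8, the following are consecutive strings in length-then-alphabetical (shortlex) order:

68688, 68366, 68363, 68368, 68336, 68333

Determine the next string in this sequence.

Find the rightmost character of 68333 below 8, bump it to the next letter, and reset everything to its right to 6.

68338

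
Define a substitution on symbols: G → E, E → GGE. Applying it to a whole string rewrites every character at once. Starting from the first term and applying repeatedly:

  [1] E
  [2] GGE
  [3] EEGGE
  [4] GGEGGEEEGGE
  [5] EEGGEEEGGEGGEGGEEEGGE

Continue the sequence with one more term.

Replace each of the 21 characters of EEGGEEEGGEGGEGGEEEGGE in place — GGE GGE E E GGE GGE GGE E E GGE E E GGE E E GGE GGE GGE E E GGE — and concatenate.

GGEGGEEEGGEGGEGGEEEGGEEEGGEEEGGEGGEGGEEEGGE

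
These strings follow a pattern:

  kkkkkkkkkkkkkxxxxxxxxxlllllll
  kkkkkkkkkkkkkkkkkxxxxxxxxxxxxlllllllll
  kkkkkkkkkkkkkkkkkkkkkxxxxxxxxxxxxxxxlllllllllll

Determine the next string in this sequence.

The n-th term is 4n+1 k's then 3n x's then 2n+1 l's, where the shown terms are n = 3, 4, 5.
For the next term, n = 6, so the run lengths are 25, 18, 13.

kkkkkkkkkkkkkkkkkkkkkkkkkxxxxxxxxxxxxxxxxxxlllllllllllll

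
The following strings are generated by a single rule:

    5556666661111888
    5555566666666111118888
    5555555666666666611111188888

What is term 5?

Each string has the form 5^{2n-1} 6^{2n+2} 1^{n+2} 8^{n+1}, where the shown terms are n = 2, 3, 4.
Setting n = 6 gives 11, 14, 8, 7 characters in each block.

5555555555566666666666666111111118888888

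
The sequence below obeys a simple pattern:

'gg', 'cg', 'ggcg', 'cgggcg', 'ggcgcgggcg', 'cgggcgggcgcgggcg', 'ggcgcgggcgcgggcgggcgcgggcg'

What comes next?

cgggcgggcgcgggcgggcgcgggcgcgggcgggcgcgggcg

From term 3 onward, concatenate the second-to-last term with the last: gg·cg = ggcg, cg·ggcg = cgggcg, …
So term 8 is cgggcgggcgcgggcg·ggcgcgggcgcgggcgggcgcgggcg.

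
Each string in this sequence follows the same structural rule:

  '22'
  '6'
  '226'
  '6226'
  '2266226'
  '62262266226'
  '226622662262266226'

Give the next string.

From term 3 onward, concatenate the second-to-last term with the last: 22·6 = 226, 6·226 = 6226, …
So term 8 is 62262266226·226622662262266226.

62262266226226622662262266226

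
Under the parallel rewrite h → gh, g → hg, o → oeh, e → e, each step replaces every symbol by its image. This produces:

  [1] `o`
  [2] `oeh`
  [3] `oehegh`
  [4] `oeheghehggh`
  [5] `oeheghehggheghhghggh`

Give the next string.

oeheghehggheghhghgghehgghghhgghhghggh

φ(oeheghehggheghhghggh) expands symbol-by-symbol to oeh e gh e hg gh e gh hg hg gh e hg gh gh hg gh hg hg gh; joining the 20 pieces gives the next term.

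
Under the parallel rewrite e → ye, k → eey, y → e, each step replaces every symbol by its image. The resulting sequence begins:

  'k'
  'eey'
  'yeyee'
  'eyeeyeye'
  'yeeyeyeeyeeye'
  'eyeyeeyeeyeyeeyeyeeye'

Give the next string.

φ(eyeyeeyeeyeyeeyeyeeye) expands symbol-by-symbol to ye e ye e ye ye e ye ye e ye e ye ye e ye e ye ye e ye; joining the 21 pieces gives the next term.

yeeyeeyeyeeyeyeeyeeyeyeeyeeyeyeeye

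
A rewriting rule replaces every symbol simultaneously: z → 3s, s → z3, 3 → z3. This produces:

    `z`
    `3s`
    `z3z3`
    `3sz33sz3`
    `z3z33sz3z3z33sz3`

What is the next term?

3sz33sz3z3z33sz33sz33sz3z3z33sz3

Applying the rule to each of the 16 symbols of z3z33sz3z3z33sz3 gives the pieces 3s z3 3s z3 z3 z3 3s z3 3s z3 3s z3 z3 z3 3s z3, which concatenate to the answer.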